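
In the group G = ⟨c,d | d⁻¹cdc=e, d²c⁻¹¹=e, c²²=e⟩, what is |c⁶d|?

Compute successive powers until reaching e:
  (c⁶d)¹ = c⁶d, (c⁶d)² = c¹¹, (c⁶d)³ = c⁶d⁻¹, (c⁶d)⁴ = e.
The smallest positive k with (c⁶d)ᵏ = e is 4.

Answer: 4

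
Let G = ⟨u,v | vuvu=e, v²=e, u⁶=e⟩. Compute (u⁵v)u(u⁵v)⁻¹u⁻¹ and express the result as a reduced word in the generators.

[(u⁵v), u] = (u⁵v)·u·(u⁵v)⁻¹·u⁻¹.
  (u⁵v) · u = u⁴v
  (u⁴v) · (u⁵v) = u⁵
  (u⁵) · (u⁵) = u⁴

Answer: u⁴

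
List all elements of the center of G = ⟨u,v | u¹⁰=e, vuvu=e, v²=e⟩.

An element z ∈ Z(G) iff z commutes with every generator.
For example u⁵ is central: (u⁵)·u = u⁶ = u·(u⁵); (u⁵)·v = u⁵v = v·(u⁵).
Whereas u ∉ Z(G) since u·v = uv ≠ u⁹v = v·u.
Checking each of the 20 elements this way gives Z(G) = {e, u⁵}, of order 2.

Answer: {e, u⁵}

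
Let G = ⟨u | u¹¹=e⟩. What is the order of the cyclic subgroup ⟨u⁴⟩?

|⟨u⁴⟩| equals the order of u⁴. Compute successive powers until reaching e:
  (u⁴)¹ = u⁴, (u⁴)² = u⁸, (u⁴)³ = u, (u⁴)⁴ = u⁵, (u⁴)⁵ = u⁹, (u⁴)⁶ = u², (u⁴)⁷ = u⁶, (u⁴)⁸ = u¹⁰, (u⁴)⁹ = u³, (u⁴)¹⁰ = u⁷, (u⁴)¹¹ = e.
The smallest positive k with (u⁴)ᵏ = e is 11, so |⟨u⁴⟩| = 11.

Answer: 11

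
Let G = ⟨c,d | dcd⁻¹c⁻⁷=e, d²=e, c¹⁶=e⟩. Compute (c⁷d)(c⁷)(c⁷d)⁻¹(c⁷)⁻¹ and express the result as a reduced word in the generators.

[(c⁷d), (c⁷)] = (c⁷d)·(c⁷)·(c⁷d)⁻¹·(c⁷)⁻¹.
  (c⁷d) · (c⁷) = c⁸d
  (c⁸d) · (c¹⁵d) = c
  c · (c⁹) = c¹⁰

Answer: c¹⁰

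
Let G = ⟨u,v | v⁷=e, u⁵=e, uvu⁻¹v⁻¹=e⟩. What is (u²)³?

Compute successive powers of (u²), reducing at each step:
  (u²)²: (u²) · u² = u⁴
  (u²)³: (u⁴) · u² = u

Answer: u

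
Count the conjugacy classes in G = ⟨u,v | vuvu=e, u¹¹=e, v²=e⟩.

The conjugacy classes (representative and size) are:
  [e] (size 1), [u¹⁰] (size 2), [u²] (size 2), [u³] (size 2), [u⁷] (size 2), [u⁶] (size 2), [u²v] (size 11).
Class equation: 1 + 2 + 2 + 2 + 2 + 2 + 11 = 22 = |G|. So G has 7 conjugacy classes.

Answer: 7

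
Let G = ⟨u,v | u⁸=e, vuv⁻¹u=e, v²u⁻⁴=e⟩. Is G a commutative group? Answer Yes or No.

u·v = uv but v·u = u³v⁻¹, so u·v ≠ v·u and G is not abelian.

Answer: No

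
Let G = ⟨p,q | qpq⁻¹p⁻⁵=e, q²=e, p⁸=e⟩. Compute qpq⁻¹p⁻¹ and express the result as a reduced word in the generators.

[q, p] = q·p·q⁻¹·p⁻¹.
  q · p = p⁵q
  (p⁵q) · q = p⁵
  (p⁵) · (p⁷) = p⁴

Answer: p⁴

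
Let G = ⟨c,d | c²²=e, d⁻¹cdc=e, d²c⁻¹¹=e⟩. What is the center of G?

An element z ∈ Z(G) iff z commutes with every generator.
For example c¹¹ is central: (c¹¹)·c = c¹² = c·(c¹¹); (c¹¹)·d = d⁻¹ = d·(c¹¹).
Whereas c ∉ Z(G) since c·d = cd ≠ c¹⁰d⁻¹ = d·c.
Checking each of the 44 elements this way gives Z(G) = {e, c¹¹}, of order 2.

Answer: {e, c¹¹}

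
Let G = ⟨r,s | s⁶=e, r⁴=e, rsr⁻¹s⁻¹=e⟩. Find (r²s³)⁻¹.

The order of (r²s³) is 2 (smallest k with (r²s³)ᵏ = e), so (r²s³)⁻¹ = (r²s³)¹ = r²s³.
Check: (r²s³) · (r²s³) → (r²s³) · r² = s³;   (s³) · s³ = e, giving e as required.

Answer: r²s³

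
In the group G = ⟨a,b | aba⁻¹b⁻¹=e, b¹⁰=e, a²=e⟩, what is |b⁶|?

Compute successive powers until reaching e:
  (b⁶)¹ = b⁶, (b⁶)² = b², (b⁶)³ = b⁸, (b⁶)⁴ = b⁴, (b⁶)⁵ = e.
The smallest positive k with (b⁶)ᵏ = e is 5.

Answer: 5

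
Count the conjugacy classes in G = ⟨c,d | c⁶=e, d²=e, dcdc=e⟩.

The conjugacy classes (representative and size) are:
  [e] (size 1), [c⁵] (size 2), [c⁴] (size 2), [c³] (size 1), [d] (size 3), [c³d] (size 3).
Class equation: 1 + 2 + 2 + 1 + 3 + 3 = 12 = |G|. So G has 6 conjugacy classes.

Answer: 6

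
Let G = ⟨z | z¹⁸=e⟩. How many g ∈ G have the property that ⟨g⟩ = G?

G is cyclic of order 18. An element generates G iff its order is 18, and a cyclic group of order 18 has exactly φ(18) = 6 such elements.

Answer: 6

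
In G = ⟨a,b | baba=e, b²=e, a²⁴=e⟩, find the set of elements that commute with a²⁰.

⟨a²⁰⟩ ⊆ C_G(a²⁰) since powers of a²⁰ commute with a²⁰; so |C_G(a²⁰)| ≥ |⟨a²⁰⟩| = 6.
By orbit–stabilizer, |C_G(a²⁰)| = |G| / |conj. class of a²⁰| = 48 / 2 = 24.
The 24 elements commuting with a²⁰ are {e, a, a², a³, a⁴, a⁵, a⁶, a⁷, a⁸, a⁹, a¹⁰, a¹¹, a¹², a¹³, a¹⁴, a¹⁵, a¹⁶, a¹⁷, a¹⁸, a¹⁹, a²⁰, a²¹, a²², a²³}.

Answer: {e, a, a², a³, a⁴, a⁵, a⁶, a⁷, a⁸, a⁹, a¹⁰, a¹¹, a¹², a¹³, a¹⁴, a¹⁵, a¹⁶, a¹⁷, a¹⁸, a¹⁹, a²⁰, a²¹, a²², a²³}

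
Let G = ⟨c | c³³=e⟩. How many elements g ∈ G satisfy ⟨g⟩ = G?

G is cyclic of order 33. An element generates G iff its order is 33, and a cyclic group of order 33 has exactly φ(33) = 20 such elements.

Answer: 20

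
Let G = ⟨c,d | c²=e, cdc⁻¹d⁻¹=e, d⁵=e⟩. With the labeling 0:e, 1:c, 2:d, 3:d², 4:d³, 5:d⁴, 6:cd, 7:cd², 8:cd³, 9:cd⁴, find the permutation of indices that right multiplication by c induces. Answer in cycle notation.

(0 1)(2 6)(3 7)(4 8)(5 9)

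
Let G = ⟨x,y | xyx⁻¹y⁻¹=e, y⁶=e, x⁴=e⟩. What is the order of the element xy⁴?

Compute successive powers until reaching e:
  (xy⁴)¹ = xy⁴, (xy⁴)² = x²y², (xy⁴)³ = x³, (xy⁴)⁴ = y⁴, (xy⁴)⁵ = xy², (xy⁴)⁶ = x², (xy⁴)⁷ = x³y⁴, (xy⁴)⁸ = y², (xy⁴)⁹ = x, (xy⁴)¹⁰ = x²y⁴, (xy⁴)¹¹ = x³y², (xy⁴)¹² = e.
The smallest positive k with (xy⁴)ᵏ = e is 12.

Answer: 12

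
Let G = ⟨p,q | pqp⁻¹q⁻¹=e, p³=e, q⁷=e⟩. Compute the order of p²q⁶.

Compute successive powers until reaching e:
  (p²q⁶)¹ = p²q⁶, (p²q⁶)² = pq⁵, (p²q⁶)³ = q⁴, (p²q⁶)⁴ = p²q³, (p²q⁶)⁵ = pq², (p²q⁶)⁶ = q, (p²q⁶)⁷ = p², (p²q⁶)⁸ = pq⁶, (p²q⁶)⁹ = q⁵, (p²q⁶)¹⁰ = p²q⁴, (p²q⁶)¹¹ = pq³, (p²q⁶)¹² = q², (p²q⁶)¹³ = p²q, (p²q⁶)¹⁴ = p, (p²q⁶)¹⁵ = q⁶, (p²q⁶)¹⁶ = p²q⁵, (p²q⁶)¹⁷ = pq⁴, (p²q⁶)¹⁸ = q³, (p²q⁶)¹⁹ = p²q², (p²q⁶)²⁰ = pq, (p²q⁶)²¹ = e.
The smallest positive k with (p²q⁶)ᵏ = e is 21.

Answer: 21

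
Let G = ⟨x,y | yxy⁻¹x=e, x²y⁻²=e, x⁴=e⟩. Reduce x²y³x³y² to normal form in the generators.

Multiply left to right, reducing at each step:
  (x²) · y³ = y
  y · x³ = xy
  (xy) · y² = xy⁻¹

Answer: xy⁻¹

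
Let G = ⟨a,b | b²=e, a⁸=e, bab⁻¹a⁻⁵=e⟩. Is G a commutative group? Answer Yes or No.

a·b = ab but b·a = a⁵b, so a·b ≠ b·a and G is not abelian.

Answer: No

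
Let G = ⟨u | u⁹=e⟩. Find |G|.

G is generated by a single element, so G is cyclic. The relator gives u⁹ = e and no smaller power is forced to be e, so the 9 powers {e, u, u², u³, u⁴, u⁵, u⁶, u⁷, u⁸} are distinct. Hence |G| = 9.

Answer: 9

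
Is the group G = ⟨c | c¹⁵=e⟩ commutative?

G has a single generator, so G is cyclic and hence abelian.

Answer: Yes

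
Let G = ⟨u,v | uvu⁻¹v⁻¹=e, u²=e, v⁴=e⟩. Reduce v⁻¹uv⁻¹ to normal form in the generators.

Multiply left to right, reducing at each step:
  (v³) · u = uv³
  (uv³) · v⁻¹ = uv²

Answer: uv²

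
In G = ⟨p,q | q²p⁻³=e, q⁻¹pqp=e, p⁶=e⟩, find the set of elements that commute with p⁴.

⟨p⁴⟩ ⊆ C_G(p⁴) since powers of p⁴ commute with p⁴; so |C_G(p⁴)| ≥ |⟨p⁴⟩| = 3.
By orbit–stabilizer, |C_G(p⁴)| = |G| / |conj. class of p⁴| = 12 / 2 = 6.
The 6 elements commuting with p⁴ are {e, p, p², p³, p⁴, p⁵}.

Answer: {e, p, p², p³, p⁴, p⁵}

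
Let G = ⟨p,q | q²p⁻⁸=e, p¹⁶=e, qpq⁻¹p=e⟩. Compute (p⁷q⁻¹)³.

Compute successive powers of (p⁷q⁻¹), reducing at each step:
  (p⁷q⁻¹)²: (p⁷q⁻¹) · p⁷ = q⁻¹;   (q⁻¹) · q⁻¹ = p⁸
  (p⁷q⁻¹)³: (p⁸) · p⁷ = p¹⁵;   (p¹⁵) · q⁻¹ = p⁷q

Answer: p⁷q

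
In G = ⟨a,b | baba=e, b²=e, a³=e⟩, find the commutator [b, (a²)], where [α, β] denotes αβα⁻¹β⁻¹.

[b, (a²)] = b·(a²)·b⁻¹·(a²)⁻¹.
  b · (a²) = ab
  (ab) · b = a
  a · a = a²

Answer: a²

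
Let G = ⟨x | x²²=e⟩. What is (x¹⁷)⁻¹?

The order of (x¹⁷) is 22 (smallest k with (x¹⁷)ᵏ = e), so (x¹⁷)⁻¹ = (x¹⁷)²¹ = x⁵.
Check: (x¹⁷) · (x⁵) → (x¹⁷) · x⁵ = e, giving e as required.

Answer: x⁵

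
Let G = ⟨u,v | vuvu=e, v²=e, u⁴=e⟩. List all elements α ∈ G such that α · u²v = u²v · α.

⟨u²v⟩ ⊆ C_G(u²v) since powers of u²v commute with u²v; so |C_G(u²v)| ≥ |⟨u²v⟩| = 2.
By orbit–stabilizer, |C_G(u²v)| = |G| / |conj. class of u²v| = 8 / 2 = 4.
The 4 elements commuting with u²v are {e, u², v, u²v}.

Answer: {e, u², v, u²v}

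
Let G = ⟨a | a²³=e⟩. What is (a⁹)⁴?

Compute successive powers of (a⁹), reducing at each step:
  (a⁹)²: (a⁹) · a⁹ = a¹⁸
  (a⁹)³: (a¹⁸) · a⁹ = a⁴
  (a⁹)⁴: (a⁴) · a⁹ = a¹³

Answer: a¹³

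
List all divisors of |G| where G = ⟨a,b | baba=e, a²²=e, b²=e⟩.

|G| = 44 = 2² · 11. By Lagrange's theorem the order of any subgroup divides 44; the divisors of 44 are 1, 2, 4, 11, 22, 44.

Answer: 1, 2, 4, 11, 22, 44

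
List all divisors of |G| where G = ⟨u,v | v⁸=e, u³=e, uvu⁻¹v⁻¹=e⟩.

|G| = 24 = 2³ · 3. By Lagrange's theorem the order of any subgroup divides 24; the divisors of 24 are 1, 2, 3, 4, 6, 8, 12, 24.

Answer: 1, 2, 3, 4, 6, 8, 12, 24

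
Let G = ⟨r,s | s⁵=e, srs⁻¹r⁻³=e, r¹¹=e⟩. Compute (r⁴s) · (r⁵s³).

Compute (r⁴s) · (r⁵s³) by multiplying left to right and reducing via the relations at each step:
  (r⁴s) · r⁵ = r⁸s
  (r⁸s) · s³ = r⁸s⁴

Answer: r⁸s⁴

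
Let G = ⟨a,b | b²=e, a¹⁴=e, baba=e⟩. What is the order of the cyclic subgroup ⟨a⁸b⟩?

|⟨a⁸b⟩| equals the order of a⁸b. Compute successive powers until reaching e:
  (a⁸b)¹ = a⁸b, (a⁸b)² = e.
The smallest positive k with (a⁸b)ᵏ = e is 2, so |⟨a⁸b⟩| = 2.

Answer: 2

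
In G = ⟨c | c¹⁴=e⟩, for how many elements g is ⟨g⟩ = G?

G is cyclic of order 14. An element generates G iff its order is 14, and a cyclic group of order 14 has exactly φ(14) = 6 such elements.

Answer: 6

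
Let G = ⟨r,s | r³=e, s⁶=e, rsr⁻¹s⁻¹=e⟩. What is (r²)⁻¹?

The order of (r²) is 3 (smallest k with (r²)ᵏ = e), so (r²)⁻¹ = (r²)² = r.
Check: (r²) · r → (r²) · r = e, giving e as required.

Answer: r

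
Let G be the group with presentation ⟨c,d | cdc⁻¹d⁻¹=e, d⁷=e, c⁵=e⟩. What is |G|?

Enumerate words in the generators, reducing via the relations: the distinct elements are
  {c, d, e, cd, c², c³, c⁴, d², d³, d⁴, d⁵, d⁶, cd², cd³, cd⁴, cd⁵, cd⁶, c²d, c³d, c⁴d, c²d², c²d³, c²d⁴, c²d⁵, c²d⁶, c³d², c³d³, c³d⁴, c³d⁵, c³d⁶, c⁴d², c⁴d³, c⁴d⁴, c⁴d⁵, c⁴d⁶}.
No further products give new elements, so |G| = 35.

Answer: 35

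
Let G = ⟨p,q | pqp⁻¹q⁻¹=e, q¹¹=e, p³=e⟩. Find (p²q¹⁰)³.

Compute successive powers of (p²q¹⁰), reducing at each step:
  (p²q¹⁰)²: (p²q¹⁰) · p² = pq¹⁰;   (pq¹⁰) · q¹⁰ = pq⁹
  (p²q¹⁰)³: (pq⁹) · p² = q⁹;   (q⁹) · q¹⁰ = q⁸

Answer: q⁸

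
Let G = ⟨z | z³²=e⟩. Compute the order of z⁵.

Compute successive powers until reaching e:
  (z⁵)¹ = z⁵, (z⁵)² = z¹⁰, (z⁵)³ = z¹⁵, (z⁵)⁴ = z²⁰, (z⁵)⁵ = z²⁵, (z⁵)⁶ = z³⁰, (z⁵)⁷ = z³, (z⁵)⁸ = z⁸, (z⁵)⁹ = z¹³, (z⁵)¹⁰ = z¹⁸, (z⁵)¹¹ = z²³, (z⁵)¹² = z²⁸, (z⁵)¹³ = z, (z⁵)¹⁴ = z⁶, (z⁵)¹⁵ = z¹¹, (z⁵)¹⁶ = z¹⁶, (z⁵)¹⁷ = z²¹, (z⁵)¹⁸ = z²⁶, (z⁵)¹⁹ = z³¹, (z⁵)²⁰ = z⁴, (z⁵)²¹ = z⁹, (z⁵)²² = z¹⁴, (z⁵)²³ = z¹⁹, (z⁵)²⁴ = z²⁴, (z⁵)²⁵ = z²⁹, (z⁵)²⁶ = z², (z⁵)²⁷ = z⁷, (z⁵)²⁸ = z¹², (z⁵)²⁹ = z¹⁷, (z⁵)³⁰ = z²², (z⁵)³¹ = z²⁷, (z⁵)³² = e.
The smallest positive k with (z⁵)ᵏ = e is 32.

Answer: 32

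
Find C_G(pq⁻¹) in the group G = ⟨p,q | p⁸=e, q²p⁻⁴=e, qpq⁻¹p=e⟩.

⟨pq⁻¹⟩ ⊆ C_G(pq⁻¹) since powers of pq⁻¹ commute with pq⁻¹; so |C_G(pq⁻¹)| ≥ |⟨pq⁻¹⟩| = 4.
By orbit–stabilizer, |C_G(pq⁻¹)| = |G| / |conj. class of pq⁻¹| = 16 / 4 = 4.
The 4 elements commuting with pq⁻¹ are {e, p⁴, pq, pq⁻¹}.

Answer: {e, p⁴, pq, pq⁻¹}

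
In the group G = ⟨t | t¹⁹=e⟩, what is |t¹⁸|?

Compute successive powers until reaching e:
  (t¹⁸)¹ = t¹⁸, (t¹⁸)² = t¹⁷, (t¹⁸)³ = t¹⁶, (t¹⁸)⁴ = t¹⁵, (t¹⁸)⁵ = t¹⁴, (t¹⁸)⁶ = t¹³, (t¹⁸)⁷ = t¹², (t¹⁸)⁸ = t¹¹, (t¹⁸)⁹ = t¹⁰, (t¹⁸)¹⁰ = t⁹, (t¹⁸)¹¹ = t⁸, (t¹⁸)¹² = t⁷, (t¹⁸)¹³ = t⁶, (t¹⁸)¹⁴ = t⁵, (t¹⁸)¹⁵ = t⁴, (t¹⁸)¹⁶ = t³, (t¹⁸)¹⁷ = t², (t¹⁸)¹⁸ = t, (t¹⁸)¹⁹ = e.
The smallest positive k with (t¹⁸)ᵏ = e is 19.

Answer: 19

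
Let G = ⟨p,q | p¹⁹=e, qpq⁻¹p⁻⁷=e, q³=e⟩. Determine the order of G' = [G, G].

G' = [G, G] is generated by all commutators. The generator-pair commutators are: [p, q] = p¹³.
The subgroup they normally generate is {e, p, p², p³, p⁴, p⁵, p⁶, p⁷, p⁸, p⁹, p¹⁰, p¹¹, p¹², p¹³, p¹⁴, p¹⁵, p¹⁶, p¹⁷, p¹⁸}, of order 19.
Check: |G/G'| = 57/19 = 3 is the order of the abelianisation.

Answer: 19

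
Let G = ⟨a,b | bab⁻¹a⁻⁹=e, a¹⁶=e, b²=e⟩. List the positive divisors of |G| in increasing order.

|G| = 32 = 2⁵. By Lagrange's theorem the order of any subgroup divides 32; the divisors of 32 are 1, 2, 4, 8, 16, 32.

Answer: 1, 2, 4, 8, 16, 32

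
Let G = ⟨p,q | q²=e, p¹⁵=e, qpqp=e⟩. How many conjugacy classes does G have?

The conjugacy classes (representative and size) are:
  [e] (size 1), [p¹⁴] (size 2), [p²] (size 2), [p³] (size 2), [p⁴] (size 2), [p¹⁰] (size 2), [p⁹] (size 2), [p⁷] (size 2), [p¹³q] (size 15).
Class equation: 1 + 2 + 2 + 2 + 2 + 2 + 2 + 2 + 15 = 30 = |G|. So G has 9 conjugacy classes.

Answer: 9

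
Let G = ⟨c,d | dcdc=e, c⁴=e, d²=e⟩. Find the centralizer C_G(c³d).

⟨c³d⟩ ⊆ C_G(c³d) since powers of c³d commute with c³d; so |C_G(c³d)| ≥ |⟨c³d⟩| = 2.
By orbit–stabilizer, |C_G(c³d)| = |G| / |conj. class of c³d| = 8 / 2 = 4.
The 4 elements commuting with c³d are {e, c², c³d, cd}.

Answer: {e, c², c³d, cd}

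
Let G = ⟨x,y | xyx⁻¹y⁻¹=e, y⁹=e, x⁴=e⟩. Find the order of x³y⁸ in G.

Compute successive powers until reaching e:
  (x³y⁸)¹ = x³y⁸, (x³y⁸)² = x²y⁷, (x³y⁸)³ = xy⁶, (x³y⁸)⁴ = y⁵, (x³y⁸)⁵ = x³y⁴, (x³y⁸)⁶ = x²y³, (x³y⁸)⁷ = xy², (x³y⁸)⁸ = y, (x³y⁸)⁹ = x³, (x³y⁸)¹⁰ = x²y⁸, (x³y⁸)¹¹ = xy⁷, (x³y⁸)¹² = y⁶, (x³y⁸)¹³ = x³y⁵, (x³y⁸)¹⁴ = x²y⁴, (x³y⁸)¹⁵ = xy³, (x³y⁸)¹⁶ = y², (x³y⁸)¹⁷ = x³y, (x³y⁸)¹⁸ = x², (x³y⁸)¹⁹ = xy⁸, (x³y⁸)²⁰ = y⁷, (x³y⁸)²¹ = x³y⁶, (x³y⁸)²² = x²y⁵, (x³y⁸)²³ = xy⁴, (x³y⁸)²⁴ = y³, (x³y⁸)²⁵ = x³y², (x³y⁸)²⁶ = x²y, (x³y⁸)²⁷ = x, (x³y⁸)²⁸ = y⁸, (x³y⁸)²⁹ = x³y⁷, (x³y⁸)³⁰ = x²y⁶, (x³y⁸)³¹ = xy⁵, (x³y⁸)³² = y⁴, (x³y⁸)³³ = x³y³, (x³y⁸)³⁴ = x²y², (x³y⁸)³⁵ = xy, (x³y⁸)³⁶ = e.
The smallest positive k with (x³y⁸)ᵏ = e is 36.

Answer: 36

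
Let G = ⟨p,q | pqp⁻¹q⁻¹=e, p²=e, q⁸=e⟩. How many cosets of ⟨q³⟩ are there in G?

First find ord(q³) by computing successive powers:
  (q³)¹ = q³, (q³)² = q⁶, (q³)³ = q, (q³)⁴ = q⁴, (q³)⁵ = q⁷, (q³)⁶ = q², (q³)⁷ = q⁵, (q³)⁸ = e.
So |⟨q³⟩| = ord(q³) = 8. With |G| = 16, by Lagrange [G : ⟨q³⟩] = 16/8 = 2.

Answer: 2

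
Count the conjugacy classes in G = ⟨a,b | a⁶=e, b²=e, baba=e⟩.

The conjugacy classes (representative and size) are:
  [e] (size 1), [a⁵] (size 2), [a⁴] (size 2), [a³] (size 1), [b] (size 3), [a³b] (size 3).
Class equation: 1 + 2 + 2 + 1 + 3 + 3 = 12 = |G|. So G has 6 conjugacy classes.

Answer: 6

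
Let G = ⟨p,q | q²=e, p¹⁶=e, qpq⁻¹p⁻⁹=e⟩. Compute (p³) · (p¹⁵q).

Compute (p³) · (p¹⁵q) by multiplying left to right and reducing via the relations at each step:
  (p³) · p¹⁵ = p²
  (p²) · q = p²q

Answer: p²q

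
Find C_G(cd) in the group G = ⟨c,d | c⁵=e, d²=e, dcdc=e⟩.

⟨cd⟩ ⊆ C_G(cd) since powers of cd commute with cd; so |C_G(cd)| ≥ |⟨cd⟩| = 2.
By orbit–stabilizer, |C_G(cd)| = |G| / |conj. class of cd| = 10 / 5 = 2.
The 2 elements commuting with cd are {e, cd}.

Answer: {e, cd}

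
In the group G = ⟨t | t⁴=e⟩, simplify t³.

Compute successive powers of t, reducing at each step:
  t²: t · t = t²
  t³: (t²) · t = t³

Answer: t³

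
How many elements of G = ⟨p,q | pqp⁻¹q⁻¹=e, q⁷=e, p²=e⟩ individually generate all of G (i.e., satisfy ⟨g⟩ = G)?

G is cyclic of order 14. An element generates G iff its order is 14, and a cyclic group of order 14 has exactly φ(14) = 6 such elements.

Answer: 6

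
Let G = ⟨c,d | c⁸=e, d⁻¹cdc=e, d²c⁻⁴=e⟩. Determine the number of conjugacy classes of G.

The conjugacy classes (representative and size) are:
  [e] (size 1), [c⁷] (size 2), [c⁶] (size 2), [c³] (size 2), [c⁴] (size 1), [c²d⁻¹] (size 4), [c³d⁻¹] (size 4).
Class equation: 1 + 2 + 2 + 2 + 1 + 4 + 4 = 16 = |G|. So G has 7 conjugacy classes.

Answer: 7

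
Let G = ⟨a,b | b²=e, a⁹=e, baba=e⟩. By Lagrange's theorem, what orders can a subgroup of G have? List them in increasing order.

|G| = 18 = 2 · 3². By Lagrange's theorem the order of any subgroup divides 18; the divisors of 18 are 1, 2, 3, 6, 9, 18.

Answer: 1, 2, 3, 6, 9, 18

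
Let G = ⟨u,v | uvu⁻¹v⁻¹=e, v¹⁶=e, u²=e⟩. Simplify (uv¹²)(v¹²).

Compute (uv¹²) · (v¹²) by multiplying left to right and reducing via the relations at each step:
  (uv¹²) · v¹² = uv⁸

Answer: uv⁸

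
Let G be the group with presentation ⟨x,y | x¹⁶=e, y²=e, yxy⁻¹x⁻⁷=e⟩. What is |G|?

Enumerate words in the generators, reducing via the relations: the distinct elements are
  {e, x, y, xy, x², x³, x⁴, x⁵, x⁶, x⁷, x⁸, x⁹, x²y, x³y, x¹², x¹³, x¹¹, x¹⁰, x¹⁴, x¹⁵, x⁴y, x⁵y, x⁶y, x⁷y, x⁸y, x⁹y, x¹²y, x¹³y, x¹¹y, x¹⁰y, x¹⁴y, x¹⁵y}.
No further products give new elements, so |G| = 32.

Answer: 32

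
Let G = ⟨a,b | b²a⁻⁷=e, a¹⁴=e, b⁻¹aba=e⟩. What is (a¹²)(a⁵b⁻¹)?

Compute (a¹²) · (a⁵b⁻¹) by multiplying left to right and reducing via the relations at each step:
  (a¹²) · a⁵ = a³
  (a³) · b⁻¹ = a³b⁻¹

Answer: a³b⁻¹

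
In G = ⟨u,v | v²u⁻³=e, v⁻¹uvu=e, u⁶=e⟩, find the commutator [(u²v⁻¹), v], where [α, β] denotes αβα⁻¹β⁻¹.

[(u²v⁻¹), v] = (u²v⁻¹)·v·(u²v⁻¹)⁻¹·v⁻¹.
  (u²v⁻¹) · v = u²
  (u²) · (u²v) = uv⁻¹
  (uv⁻¹) · (v⁻¹) = u⁴

Answer: u⁴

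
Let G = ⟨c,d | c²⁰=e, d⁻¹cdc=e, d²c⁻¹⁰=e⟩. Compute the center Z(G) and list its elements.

An element z ∈ Z(G) iff z commutes with every generator.
For example c¹⁰ is central: (c¹⁰)·c = c¹¹ = c·(c¹⁰); (c¹⁰)·d = d⁻¹ = d·(c¹⁰).
Whereas c ∉ Z(G) since c·d = cd ≠ c⁹d⁻¹ = d·c.
Checking each of the 40 elements this way gives Z(G) = {e, c¹⁰}, of order 2.

Answer: {e, c¹⁰}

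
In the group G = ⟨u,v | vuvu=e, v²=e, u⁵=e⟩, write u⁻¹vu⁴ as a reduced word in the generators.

Multiply left to right, reducing at each step:
  (u⁴) · v = u⁴v
  (u⁴v) · u⁴ = v

Answer: v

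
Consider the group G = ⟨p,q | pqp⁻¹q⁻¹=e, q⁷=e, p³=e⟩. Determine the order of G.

Enumerate words in the generators, reducing via the relations: the distinct elements are
  {e, p, q, pq, p², q², q³, q⁴, q⁵, q⁶, pq², pq³, pq⁴, pq⁵, pq⁶, p²q, p²q², p²q³, p²q⁴, p²q⁵, p²q⁶}.
No further products give new elements, so |G| = 21.

Answer: 21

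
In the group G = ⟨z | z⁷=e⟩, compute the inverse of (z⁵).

The order of (z⁵) is 7 (smallest k with (z⁵)ᵏ = e), so (z⁵)⁻¹ = (z⁵)⁶ = z².
Check: (z⁵) · (z²) → (z⁵) · z² = e, giving e as required.

Answer: z²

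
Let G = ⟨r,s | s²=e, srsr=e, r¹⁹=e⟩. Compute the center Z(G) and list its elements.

An element z ∈ Z(G) iff z commutes with every generator.
For example e is central: e·r = r = r·e; e·s = s = s·e.
Whereas r ∉ Z(G) since r·s = rs ≠ r¹⁸s = s·r.
Checking each of the 38 elements this way gives Z(G) = {e}, of order 1.

Answer: {e}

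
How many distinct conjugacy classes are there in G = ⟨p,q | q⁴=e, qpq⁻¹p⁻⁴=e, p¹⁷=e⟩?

The conjugacy classes (representative and size) are:
  [e] (size 1), [p⁴] (size 4), [p²] (size 4), [p⁵] (size 4), [p¹¹] (size 4), [p⁷q] (size 17), [p³q²] (size 17), [p⁹q³] (size 17).
Class equation: 1 + 4 + 4 + 4 + 4 + 17 + 17 + 17 = 68 = |G|. So G has 8 conjugacy classes.

Answer: 8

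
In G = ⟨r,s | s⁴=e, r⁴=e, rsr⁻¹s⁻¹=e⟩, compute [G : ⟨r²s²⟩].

First find ord(r²s²) by computing successive powers:
  (r²s²)¹ = r²s², (r²s²)² = e.
So |⟨r²s²⟩| = ord(r²s²) = 2. With |G| = 16, by Lagrange [G : ⟨r²s²⟩] = 16/2 = 8.

Answer: 8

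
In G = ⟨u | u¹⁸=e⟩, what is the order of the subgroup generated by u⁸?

|⟨u⁸⟩| equals the order of u⁸. Compute successive powers until reaching e:
  (u⁸)¹ = u⁸, (u⁸)² = u¹⁶, (u⁸)³ = u⁶, (u⁸)⁴ = u¹⁴, (u⁸)⁵ = u⁴, (u⁸)⁶ = u¹², (u⁸)⁷ = u², (u⁸)⁸ = u¹⁰, (u⁸)⁹ = e.
The smallest positive k with (u⁸)ᵏ = e is 9, so |⟨u⁸⟩| = 9.

Answer: 9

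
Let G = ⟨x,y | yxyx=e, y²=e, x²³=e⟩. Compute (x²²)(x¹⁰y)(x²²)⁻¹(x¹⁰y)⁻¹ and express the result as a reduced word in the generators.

[(x²²), (x¹⁰y)] = (x²²)·(x¹⁰y)·(x²²)⁻¹·(x¹⁰y)⁻¹.
  (x²²) · (x¹⁰y) = x⁹y
  (x⁹y) · x = x⁸y
  (x⁸y) · (x¹⁰y) = x²¹

Answer: x²¹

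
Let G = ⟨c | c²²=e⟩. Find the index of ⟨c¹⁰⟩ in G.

First find ord(c¹⁰) by computing successive powers:
  (c¹⁰)¹ = c¹⁰, (c¹⁰)² = c²⁰, (c¹⁰)³ = c⁸, (c¹⁰)⁴ = c¹⁸, (c¹⁰)⁵ = c⁶, (c¹⁰)⁶ = c¹⁶, (c¹⁰)⁷ = c⁴, (c¹⁰)⁸ = c¹⁴, (c¹⁰)⁹ = c², (c¹⁰)¹⁰ = c¹², (c¹⁰)¹¹ = e.
So |⟨c¹⁰⟩| = ord(c¹⁰) = 11. With |G| = 22, by Lagrange [G : ⟨c¹⁰⟩] = 22/11 = 2.

Answer: 2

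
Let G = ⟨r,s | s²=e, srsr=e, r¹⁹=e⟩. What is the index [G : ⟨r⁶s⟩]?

First find ord(r⁶s) by computing successive powers:
  (r⁶s)¹ = r⁶s, (r⁶s)² = e.
So |⟨r⁶s⟩| = ord(r⁶s) = 2. With |G| = 38, by Lagrange [G : ⟨r⁶s⟩] = 38/2 = 19.

Answer: 19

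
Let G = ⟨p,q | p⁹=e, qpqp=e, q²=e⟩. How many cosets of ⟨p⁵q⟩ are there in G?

First find ord(p⁵q) by computing successive powers:
  (p⁵q)¹ = p⁵q, (p⁵q)² = e.
So |⟨p⁵q⟩| = ord(p⁵q) = 2. With |G| = 18, by Lagrange [G : ⟨p⁵q⟩] = 18/2 = 9.

Answer: 9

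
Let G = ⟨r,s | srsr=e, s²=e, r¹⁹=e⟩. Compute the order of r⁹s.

Compute successive powers until reaching e:
  (r⁹s)¹ = r⁹s, (r⁹s)² = e.
The smallest positive k with (r⁹s)ᵏ = e is 2.

Answer: 2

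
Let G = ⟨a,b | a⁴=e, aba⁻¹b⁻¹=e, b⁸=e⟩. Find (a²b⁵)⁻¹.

The order of (a²b⁵) is 8 (smallest k with (a²b⁵)ᵏ = e), so (a²b⁵)⁻¹ = (a²b⁵)⁷ = a²b³.
Check: (a²b⁵) · (a²b³) → (a²b⁵) · a² = b⁵;   (b⁵) · b³ = e, giving e as required.

Answer: a²b³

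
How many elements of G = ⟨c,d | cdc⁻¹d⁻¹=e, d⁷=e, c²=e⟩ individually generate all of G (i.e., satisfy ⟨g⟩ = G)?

G is cyclic of order 14. An element generates G iff its order is 14, and a cyclic group of order 14 has exactly φ(14) = 6 such elements.

Answer: 6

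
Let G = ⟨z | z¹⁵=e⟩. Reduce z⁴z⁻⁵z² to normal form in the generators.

Multiply left to right, reducing at each step:
  (z⁴) · z⁻⁵ = z¹⁴
  (z¹⁴) · z² = z

Answer: z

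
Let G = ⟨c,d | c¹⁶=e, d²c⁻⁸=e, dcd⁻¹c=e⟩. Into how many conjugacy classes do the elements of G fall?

The conjugacy classes (representative and size) are:
  [e] (size 1), [c] (size 2), [c¹⁴] (size 2), [c¹³] (size 2), [c¹²] (size 2), [c⁵] (size 2), [c¹⁰] (size 2), [c⁷] (size 2), [c⁸] (size 1), [d⁻¹] (size 8), [c⁷d⁻¹] (size 8).
Class equation: 1 + 2 + 2 + 2 + 2 + 2 + 2 + 2 + 1 + 8 + 8 = 32 = |G|. So G has 11 conjugacy classes.

Answer: 11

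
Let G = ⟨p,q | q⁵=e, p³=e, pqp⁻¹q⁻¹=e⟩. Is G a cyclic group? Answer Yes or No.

|G| = 15. The element pq has order 15 (its powers give 15 distinct elements), so ⟨pq⟩ = G and G is cyclic.

Answer: Yes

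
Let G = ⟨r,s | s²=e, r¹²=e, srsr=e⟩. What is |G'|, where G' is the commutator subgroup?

G' = [G, G] is generated by all commutators. The generator-pair commutators are: [r, s] = r².
The subgroup they normally generate is {e, r², r⁴, r⁶, r⁸, r¹⁰}, of order 6.
Check: |G/G'| = 24/6 = 4 is the order of the abelianisation.

Answer: 6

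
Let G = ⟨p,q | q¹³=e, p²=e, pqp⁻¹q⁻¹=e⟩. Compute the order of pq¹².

Compute successive powers until reaching e:
  (pq¹²)¹ = pq¹², (pq¹²)² = q¹¹, (pq¹²)³ = pq¹⁰, (pq¹²)⁴ = q⁹, (pq¹²)⁵ = pq⁸, (pq¹²)⁶ = q⁷, (pq¹²)⁷ = pq⁶, (pq¹²)⁸ = q⁵, (pq¹²)⁹ = pq⁴, (pq¹²)¹⁰ = q³, (pq¹²)¹¹ = pq², (pq¹²)¹² = q, (pq¹²)¹³ = p, (pq¹²)¹⁴ = q¹², (pq¹²)¹⁵ = pq¹¹, (pq¹²)¹⁶ = q¹⁰, (pq¹²)¹⁷ = pq⁹, (pq¹²)¹⁸ = q⁸, (pq¹²)¹⁹ = pq⁷, (pq¹²)²⁰ = q⁶, (pq¹²)²¹ = pq⁵, (pq¹²)²² = q⁴, (pq¹²)²³ = pq³, (pq¹²)²⁴ = q², (pq¹²)²⁵ = pq, (pq¹²)²⁶ = e.
The smallest positive k with (pq¹²)ᵏ = e is 26.

Answer: 26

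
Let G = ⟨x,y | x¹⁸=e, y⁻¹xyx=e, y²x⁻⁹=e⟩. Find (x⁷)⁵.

Compute successive powers of (x⁷), reducing at each step:
  (x⁷)²: (x⁷) · x⁷ = x¹⁴
  (x⁷)³: (x¹⁴) · x⁷ = x³
  (x⁷)⁴: (x³) · x⁷ = x¹⁰
  (x⁷)⁵: (x¹⁰) · x⁷ = x¹⁷

Answer: x¹⁷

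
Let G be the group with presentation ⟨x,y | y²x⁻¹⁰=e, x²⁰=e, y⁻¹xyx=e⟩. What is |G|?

Enumerate words in the generators, reducing via the relations: the distinct elements are
  {e, x, y, xy, x², x³, x⁴, x⁵, x⁶, x⁷, x⁸, x⁹, x²y, x³y, x¹², x¹³, x¹¹, x¹⁰, x¹⁴, x¹⁵, x¹⁶, x¹⁷, x¹⁸, x¹⁹, x⁴y, x⁵y, x⁶y, x⁷y, x⁸y, x⁹y, y⁻¹, xy⁻¹, x²y⁻¹, x³y⁻¹, x⁴y⁻¹, x⁵y⁻¹, x⁶y⁻¹, x⁷y⁻¹, x⁸y⁻¹, x⁹y⁻¹}.
No further products give new elements, so |G| = 40.

Answer: 40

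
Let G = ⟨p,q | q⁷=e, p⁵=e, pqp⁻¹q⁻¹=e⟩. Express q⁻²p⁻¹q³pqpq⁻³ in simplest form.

Multiply left to right, reducing at each step:
  (q⁵) · p⁻¹ = p⁴q⁵
  (p⁴q⁵) · q³ = p⁴q
  (p⁴q) · p = q
  q · q = q²
  (q²) · p = pq²
  (pq²) · q⁻³ = pq⁶

Answer: pq⁶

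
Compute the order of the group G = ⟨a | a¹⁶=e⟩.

G is generated by a single element, so G is cyclic. The relator gives a¹⁶ = e and no smaller power is forced to be e, so the 16 powers {a, e, a², a³, a⁴, a⁵, a⁶, a⁷, a⁸, a⁹, a¹², a¹³, a¹¹, a¹⁰, a¹⁴, a¹⁵} are distinct. Hence |G| = 16.

Answer: 16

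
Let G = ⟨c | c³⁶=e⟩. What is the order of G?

G is generated by a single element, so G is cyclic. The relator gives c³⁶ = e and no smaller power is forced to be e, so the 36 powers {c, e, c², c³, c⁴, c⁵, c⁶, c⁷, c⁸, c⁹, c²², c²³, c²¹, c²⁰, c²⁴, c²⁵, c²⁶, c²⁷, c²⁸, c²⁹, c³², c³³, c³¹, c³⁰, c³⁴, c³⁵, c¹², c¹³, c¹¹, c¹⁰, c¹⁴, c¹⁵, c¹⁶, c¹⁷, c¹⁸, c¹⁹} are distinct. Hence |G| = 36.

Answer: 36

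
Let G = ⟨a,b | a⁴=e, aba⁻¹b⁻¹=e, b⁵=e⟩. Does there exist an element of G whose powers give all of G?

|G| = 20. The element ab has order 20 (its powers give 20 distinct elements), so ⟨ab⟩ = G and G is cyclic.

Answer: Yes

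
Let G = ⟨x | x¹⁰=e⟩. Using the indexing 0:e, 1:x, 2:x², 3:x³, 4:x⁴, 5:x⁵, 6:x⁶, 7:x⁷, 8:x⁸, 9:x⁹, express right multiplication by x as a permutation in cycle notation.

(0 1 2 3 4 5 6 7 8 9)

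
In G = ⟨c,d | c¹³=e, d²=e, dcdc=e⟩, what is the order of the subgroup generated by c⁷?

|⟨c⁷⟩| equals the order of c⁷. Compute successive powers until reaching e:
  (c⁷)¹ = c⁷, (c⁷)² = c, (c⁷)³ = c⁸, (c⁷)⁴ = c², (c⁷)⁵ = c⁹, (c⁷)⁶ = c³, (c⁷)⁷ = c¹⁰, (c⁷)⁸ = c⁴, (c⁷)⁹ = c¹¹, (c⁷)¹⁰ = c⁵, (c⁷)¹¹ = c¹², (c⁷)¹² = c⁶, (c⁷)¹³ = e.
The smallest positive k with (c⁷)ᵏ = e is 13, so |⟨c⁷⟩| = 13.

Answer: 13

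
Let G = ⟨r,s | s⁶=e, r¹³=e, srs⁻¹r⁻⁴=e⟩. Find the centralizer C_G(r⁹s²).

⟨r⁹s²⟩ ⊆ C_G(r⁹s²) since powers of r⁹s² commute with r⁹s²; so |C_G(r⁹s²)| ≥ |⟨r⁹s²⟩| = 3.
By orbit–stabilizer, |C_G(r⁹s²)| = |G| / |conj. class of r⁹s²| = 78 / 13 = 6.
The 6 elements commuting with r⁹s² are {e, r⁷s, r⁴s³, r⁸s⁵, r⁹s², r¹⁰s⁴}.

Answer: {e, r⁷s, r⁴s³, r⁸s⁵, r⁹s², r¹⁰s⁴}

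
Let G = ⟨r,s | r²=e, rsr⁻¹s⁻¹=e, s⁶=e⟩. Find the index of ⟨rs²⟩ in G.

First find ord(rs²) by computing successive powers:
  (rs²)¹ = rs², (rs²)² = s⁴, (rs²)³ = r, (rs²)⁴ = s², (rs²)⁵ = rs⁴, (rs²)⁶ = e.
So |⟨rs²⟩| = ord(rs²) = 6. With |G| = 12, by Lagrange [G : ⟨rs²⟩] = 12/6 = 2.

Answer: 2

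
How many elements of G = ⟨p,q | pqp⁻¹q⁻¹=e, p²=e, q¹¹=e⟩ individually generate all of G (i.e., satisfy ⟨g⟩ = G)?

G is cyclic of order 22. An element generates G iff its order is 22, and a cyclic group of order 22 has exactly φ(22) = 10 such elements.

Answer: 10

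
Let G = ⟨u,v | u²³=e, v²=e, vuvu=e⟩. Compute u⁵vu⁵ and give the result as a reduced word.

Multiply left to right, reducing at each step:
  (u⁵) · v = u⁵v
  (u⁵v) · u⁵ = v

Answer: v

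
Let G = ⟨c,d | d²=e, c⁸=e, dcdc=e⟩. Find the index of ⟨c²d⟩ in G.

First find ord(c²d) by computing successive powers:
  (c²d)¹ = c²d, (c²d)² = e.
So |⟨c²d⟩| = ord(c²d) = 2. With |G| = 16, by Lagrange [G : ⟨c²d⟩] = 16/2 = 8.

Answer: 8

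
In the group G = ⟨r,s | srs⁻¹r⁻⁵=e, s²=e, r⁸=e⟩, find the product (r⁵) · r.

Compute (r⁵) · r by multiplying left to right and reducing via the relations at each step:
  (r⁵) · r = r⁶

Answer: r⁶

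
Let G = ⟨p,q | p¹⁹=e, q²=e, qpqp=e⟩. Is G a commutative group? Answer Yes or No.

p·q = pq but q·p = p¹⁸q, so p·q ≠ q·p and G is not abelian.

Answer: No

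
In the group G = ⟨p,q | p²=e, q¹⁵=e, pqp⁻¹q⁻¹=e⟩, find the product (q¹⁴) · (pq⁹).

Compute (q¹⁴) · (pq⁹) by multiplying left to right and reducing via the relations at each step:
  (q¹⁴) · p = pq¹⁴
  (pq¹⁴) · q⁹ = pq⁸

Answer: pq⁸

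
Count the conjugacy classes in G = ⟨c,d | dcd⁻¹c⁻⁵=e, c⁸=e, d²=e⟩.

The conjugacy classes (representative and size) are:
  [e] (size 1), [c⁵] (size 2), [c²] (size 1), [c⁷] (size 2), [c⁴] (size 1), [c⁶] (size 1), [d] (size 2), [c⁵d] (size 2), [c²d] (size 2), [c³d] (size 2).
Class equation: 1 + 2 + 1 + 2 + 1 + 1 + 2 + 2 + 2 + 2 = 16 = |G|. So G has 10 conjugacy classes.

Answer: 10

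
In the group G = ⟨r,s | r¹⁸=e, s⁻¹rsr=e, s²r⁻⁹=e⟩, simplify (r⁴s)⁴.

Compute successive powers of (r⁴s), reducing at each step:
  (r⁴s)²: (r⁴s) · r⁴ = s;   s · s = r⁹
  (r⁴s)³: (r⁹) · r⁴ = r¹³;   (r¹³) · s = r⁴s⁻¹
  (r⁴s)⁴: (r⁴s⁻¹) · r⁴ = s⁻¹;   (s⁻¹) · s = e

Answer: e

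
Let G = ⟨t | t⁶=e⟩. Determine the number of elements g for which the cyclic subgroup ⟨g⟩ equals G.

G is cyclic of order 6. An element generates G iff its order is 6, and a cyclic group of order 6 has exactly φ(6) = 2 such elements.

Answer: 2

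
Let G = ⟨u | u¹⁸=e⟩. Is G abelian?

G has a single generator, so G is cyclic and hence abelian.

Answer: Yes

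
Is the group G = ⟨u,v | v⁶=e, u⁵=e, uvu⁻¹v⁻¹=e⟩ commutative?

Each pair of generators commutes: u·v = uv = v·u. Since the generators pairwise commute, every element of G commutes with every other, so G is abelian.

Answer: Yes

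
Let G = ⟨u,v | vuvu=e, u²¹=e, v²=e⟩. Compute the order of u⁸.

Compute successive powers until reaching e:
  (u⁸)¹ = u⁸, (u⁸)² = u¹⁶, (u⁸)³ = u³, (u⁸)⁴ = u¹¹, (u⁸)⁵ = u¹⁹, (u⁸)⁶ = u⁶, (u⁸)⁷ = u¹⁴, (u⁸)⁸ = u, (u⁸)⁹ = u⁹, (u⁸)¹⁰ = u¹⁷, (u⁸)¹¹ = u⁴, (u⁸)¹² = u¹², (u⁸)¹³ = u²⁰, (u⁸)¹⁴ = u⁷, (u⁸)¹⁵ = u¹⁵, (u⁸)¹⁶ = u², (u⁸)¹⁷ = u¹⁰, (u⁸)¹⁸ = u¹⁸, (u⁸)¹⁹ = u⁵, (u⁸)²⁰ = u¹³, (u⁸)²¹ = e.
The smallest positive k with (u⁸)ᵏ = e is 21.

Answer: 21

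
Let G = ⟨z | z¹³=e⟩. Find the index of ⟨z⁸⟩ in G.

First find ord(z⁸) by computing successive powers:
  (z⁸)¹ = z⁸, (z⁸)² = z³, (z⁸)³ = z¹¹, (z⁸)⁴ = z⁶, (z⁸)⁵ = z, (z⁸)⁶ = z⁹, (z⁸)⁷ = z⁴, (z⁸)⁸ = z¹², (z⁸)⁹ = z⁷, (z⁸)¹⁰ = z², (z⁸)¹¹ = z¹⁰, (z⁸)¹² = z⁵, (z⁸)¹³ = e.
So |⟨z⁸⟩| = ord(z⁸) = 13. With |G| = 13, by Lagrange [G : ⟨z⁸⟩] = 13/13 = 1.

Answer: 1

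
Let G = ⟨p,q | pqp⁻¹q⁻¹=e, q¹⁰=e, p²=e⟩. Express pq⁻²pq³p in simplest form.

Multiply left to right, reducing at each step:
  p · q⁻² = pq⁸
  (pq⁸) · p = q⁸
  (q⁸) · q³ = q
  q · p = pq

Answer: pq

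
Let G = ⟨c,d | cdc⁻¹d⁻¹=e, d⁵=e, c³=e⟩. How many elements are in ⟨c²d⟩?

|⟨c²d⟩| equals the order of c²d. Compute successive powers until reaching e:
  (c²d)¹ = c²d, (c²d)² = cd², (c²d)³ = d³, (c²d)⁴ = c²d⁴, (c²d)⁵ = c, (c²d)⁶ = d, (c²d)⁷ = c²d², (c²d)⁸ = cd³, (c²d)⁹ = d⁴, (c²d)¹⁰ = c², (c²d)¹¹ = cd, (c²d)¹² = d², (c²d)¹³ = c²d³, (c²d)¹⁴ = cd⁴, (c²d)¹⁵ = e.
The smallest positive k with (c²d)ᵏ = e is 15, so |⟨c²d⟩| = 15.

Answer: 15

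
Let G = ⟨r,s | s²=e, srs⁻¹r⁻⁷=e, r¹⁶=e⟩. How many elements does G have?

Enumerate words in the generators, reducing via the relations: the distinct elements are
  {e, r, s, rs, r², r³, r⁴, r⁵, r⁶, r⁷, r⁸, r⁹, r²s, r³s, r¹², r¹³, r¹¹, r¹⁰, r¹⁴, r¹⁵, r⁴s, r⁵s, r⁶s, r⁷s, r⁸s, r⁹s, r¹²s, r¹³s, r¹¹s, r¹⁰s, r¹⁴s, r¹⁵s}.
No further products give new elements, so |G| = 32.

Answer: 32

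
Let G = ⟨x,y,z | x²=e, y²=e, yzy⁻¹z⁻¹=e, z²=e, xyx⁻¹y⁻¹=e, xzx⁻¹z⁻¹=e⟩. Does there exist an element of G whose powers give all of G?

|G| = 8, but the maximum element order in G is 2 < 8. No single element generates all of G, so G is not cyclic.

Answer: No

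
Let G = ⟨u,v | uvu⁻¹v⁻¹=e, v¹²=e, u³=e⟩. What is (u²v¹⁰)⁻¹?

The order of (u²v¹⁰) is 6 (smallest k with (u²v¹⁰)ᵏ = e), so (u²v¹⁰)⁻¹ = (u²v¹⁰)⁵ = uv².
Check: (u²v¹⁰) · (uv²) → (u²v¹⁰) · u = v¹⁰;   (v¹⁰) · v² = e, giving e as required.

Answer: uv²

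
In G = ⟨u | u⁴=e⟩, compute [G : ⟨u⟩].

First find ord(u) by computing successive powers:
  u¹ = u, u² = u², u³ = u³, u⁴ = e.
So |⟨u⟩| = ord(u) = 4. With |G| = 4, by Lagrange [G : ⟨u⟩] = 4/4 = 1.

Answer: 1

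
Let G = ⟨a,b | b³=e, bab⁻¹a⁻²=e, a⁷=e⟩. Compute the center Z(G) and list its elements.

An element z ∈ Z(G) iff z commutes with every generator.
For example e is central: e·a = a = a·e; e·b = b = b·e.
Whereas a ∉ Z(G) since a·b = ab ≠ a²b = b·a.
Checking each of the 21 elements this way gives Z(G) = {e}, of order 1.

Answer: {e}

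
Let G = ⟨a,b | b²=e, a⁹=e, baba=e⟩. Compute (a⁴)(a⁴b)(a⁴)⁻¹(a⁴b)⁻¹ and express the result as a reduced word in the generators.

[(a⁴), (a⁴b)] = (a⁴)·(a⁴b)·(a⁴)⁻¹·(a⁴b)⁻¹.
  (a⁴) · (a⁴b) = a⁸b
  (a⁸b) · (a⁵) = a³b
  (a³b) · (a⁴b) = a⁸

Answer: a⁸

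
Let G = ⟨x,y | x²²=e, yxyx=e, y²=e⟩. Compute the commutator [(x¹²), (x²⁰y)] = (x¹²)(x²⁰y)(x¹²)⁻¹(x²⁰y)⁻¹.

[(x¹²), (x²⁰y)] = (x¹²)·(x²⁰y)·(x¹²)⁻¹·(x²⁰y)⁻¹.
  (x¹²) · (x²⁰y) = x¹⁰y
  (x¹⁰y) · (x¹⁰) = y
  y · (x²⁰y) = x²

Answer: x²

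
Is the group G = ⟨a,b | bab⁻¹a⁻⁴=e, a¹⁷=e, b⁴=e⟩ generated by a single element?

Every cyclic group is abelian. But a·b = ab while b·a = a⁴b, so a·b ≠ b·a and G is not abelian. Hence G is not cyclic.

Answer: No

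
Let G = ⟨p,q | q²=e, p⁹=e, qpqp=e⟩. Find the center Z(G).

An element z ∈ Z(G) iff z commutes with every generator.
For example e is central: e·p = p = p·e; e·q = q = q·e.
Whereas p ∉ Z(G) since p·q = pq ≠ p⁸q = q·p.
Checking each of the 18 elements this way gives Z(G) = {e}, of order 1.

Answer: {e}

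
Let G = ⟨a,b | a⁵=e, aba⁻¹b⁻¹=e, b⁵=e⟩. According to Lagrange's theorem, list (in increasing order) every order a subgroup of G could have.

|G| = 25 = 5². By Lagrange's theorem the order of any subgroup divides 25; the divisors of 25 are 1, 5, 25.

Answer: 1, 5, 25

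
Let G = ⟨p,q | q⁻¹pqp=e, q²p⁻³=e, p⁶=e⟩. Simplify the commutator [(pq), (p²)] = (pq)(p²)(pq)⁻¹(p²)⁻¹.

[(pq), (p²)] = (pq)·(p²)·(pq)⁻¹·(p²)⁻¹.
  (pq) · (p²) = p²q⁻¹
  (p²q⁻¹) · (pq⁻¹) = p⁴
  (p⁴) · (p⁴) = p²

Answer: p²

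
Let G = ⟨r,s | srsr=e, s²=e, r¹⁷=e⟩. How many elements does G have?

Enumerate words in the generators, reducing via the relations: the distinct elements are
  {e, r, s, rs, r², r³, r⁴, r⁵, r⁶, r⁷, r⁸, r⁹, r²s, r³s, r¹², r¹³, r¹¹, r¹⁰, r¹⁴, r¹⁵, r¹⁶, r⁴s, r⁵s, r⁶s, r⁷s, r⁸s, r⁹s, r¹²s, r¹³s, r¹¹s, r¹⁰s, r¹⁴s, r¹⁵s, r¹⁶s}.
No further products give new elements, so |G| = 34.

Answer: 34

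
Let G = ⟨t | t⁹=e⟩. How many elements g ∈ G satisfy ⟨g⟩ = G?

G is cyclic of order 9. An element generates G iff its order is 9, and a cyclic group of order 9 has exactly φ(9) = 6 such elements.

Answer: 6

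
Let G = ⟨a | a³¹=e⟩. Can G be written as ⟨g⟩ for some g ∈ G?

|G| = 31. The element a has order 31 (its powers give 31 distinct elements), so ⟨a⟩ = G and G is cyclic.

Answer: Yes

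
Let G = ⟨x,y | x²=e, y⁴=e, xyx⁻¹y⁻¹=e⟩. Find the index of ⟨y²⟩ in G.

First find ord(y²) by computing successive powers:
  (y²)¹ = y², (y²)² = e.
So |⟨y²⟩| = ord(y²) = 2. With |G| = 8, by Lagrange [G : ⟨y²⟩] = 8/2 = 4.

Answer: 4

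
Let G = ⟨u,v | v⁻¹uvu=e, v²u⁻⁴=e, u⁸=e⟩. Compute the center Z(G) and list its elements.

An element z ∈ Z(G) iff z commutes with every generator.
For example u⁴ is central: (u⁴)·u = u⁵ = u·(u⁴); (u⁴)·v = v⁻¹ = v·(u⁴).
Whereas u ∉ Z(G) since u·v = uv ≠ u³v⁻¹ = v·u.
Checking each of the 16 elements this way gives Z(G) = {e, u⁴}, of order 2.

Answer: {e, u⁴}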